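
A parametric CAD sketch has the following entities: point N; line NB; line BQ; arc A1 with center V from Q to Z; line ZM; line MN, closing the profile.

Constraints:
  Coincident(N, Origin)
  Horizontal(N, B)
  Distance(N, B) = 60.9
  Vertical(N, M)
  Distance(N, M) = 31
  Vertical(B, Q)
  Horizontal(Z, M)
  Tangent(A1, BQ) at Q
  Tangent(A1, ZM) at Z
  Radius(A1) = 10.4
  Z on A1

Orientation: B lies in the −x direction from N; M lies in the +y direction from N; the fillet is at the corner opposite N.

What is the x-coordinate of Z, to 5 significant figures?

-50.500

N is at the origin; NB is horizontal with |NB| = 60.9 and B on the −x side, so B = (-60.900, 0.0000). NM is vertical with |NM| = 31.0 and M on the +y side, so M = (0.0000, 31.000). The virtual corner opposite N is at (-60.900, 31.000). Tangency of A1 to BQ means the radius VQ is perpendicular to BQ and A1 meets ZM tangentially, so VZ is at right angles to ZM, with radius 10.4, so the center V sits 10.4 in from both sides at V = (-50.500, 20.600). That places the tangent points at Q = (-60.900, 20.600) on BQ and Z = (-50.500, 31.000) on ZM. So Z.x = -50.500.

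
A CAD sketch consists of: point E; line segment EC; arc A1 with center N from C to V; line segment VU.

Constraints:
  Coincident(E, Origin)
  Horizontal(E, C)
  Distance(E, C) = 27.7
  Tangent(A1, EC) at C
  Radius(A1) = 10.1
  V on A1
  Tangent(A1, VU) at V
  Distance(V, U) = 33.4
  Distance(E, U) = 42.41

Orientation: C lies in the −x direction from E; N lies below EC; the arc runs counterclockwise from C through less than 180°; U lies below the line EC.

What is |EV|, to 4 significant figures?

38.88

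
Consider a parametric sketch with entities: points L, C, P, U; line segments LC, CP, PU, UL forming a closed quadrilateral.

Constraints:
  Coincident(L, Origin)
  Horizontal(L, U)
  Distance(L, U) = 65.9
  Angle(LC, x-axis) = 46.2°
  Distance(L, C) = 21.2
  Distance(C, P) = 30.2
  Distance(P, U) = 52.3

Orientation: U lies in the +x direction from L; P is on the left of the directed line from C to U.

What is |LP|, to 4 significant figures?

51.26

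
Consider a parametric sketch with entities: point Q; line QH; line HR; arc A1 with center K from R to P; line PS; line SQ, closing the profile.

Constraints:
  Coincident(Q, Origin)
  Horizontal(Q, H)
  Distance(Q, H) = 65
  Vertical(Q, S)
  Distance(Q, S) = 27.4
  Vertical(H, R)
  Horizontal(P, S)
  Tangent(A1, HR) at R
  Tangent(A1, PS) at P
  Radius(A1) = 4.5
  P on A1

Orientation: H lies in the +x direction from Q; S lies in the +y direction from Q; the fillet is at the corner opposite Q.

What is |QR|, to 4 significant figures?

68.92

The virtual corner opposite Q is at (65.00, 27.40). The tangent condition forces KR to be normal to HR and A1 meets PS tangentially, so KP is at right angles to PS, with radius 4.5, so the center K sits 4.5 in from both sides at K = (60.50, 22.90). That places the tangent points at R = (65.00, 22.90) on HR and P = (60.50, 27.40) on PS. Then |QR| = |R − Q| = 68.92.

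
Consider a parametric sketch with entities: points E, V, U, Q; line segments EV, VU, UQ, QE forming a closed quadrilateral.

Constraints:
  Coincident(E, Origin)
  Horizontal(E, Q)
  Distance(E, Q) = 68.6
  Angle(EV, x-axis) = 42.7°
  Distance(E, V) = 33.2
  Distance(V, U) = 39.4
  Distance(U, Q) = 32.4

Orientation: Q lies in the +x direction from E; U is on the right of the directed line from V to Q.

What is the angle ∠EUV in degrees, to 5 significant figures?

48.194°

Checks: |VU| = 39.40 ✓; |UQ| = 32.40 ✓.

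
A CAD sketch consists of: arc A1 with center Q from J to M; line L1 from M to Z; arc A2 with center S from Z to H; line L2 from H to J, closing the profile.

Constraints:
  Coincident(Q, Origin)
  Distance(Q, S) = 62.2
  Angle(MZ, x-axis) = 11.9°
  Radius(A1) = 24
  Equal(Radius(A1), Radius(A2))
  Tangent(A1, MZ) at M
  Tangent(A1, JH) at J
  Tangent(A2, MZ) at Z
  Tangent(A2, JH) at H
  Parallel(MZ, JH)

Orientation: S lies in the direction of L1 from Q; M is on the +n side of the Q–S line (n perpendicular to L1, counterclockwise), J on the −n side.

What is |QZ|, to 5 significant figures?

66.670

The slot axis is L1's direction at 11.9°, so u = (cos 11.9°, sin 11.9°) = (0.97851, 0.20620) and n = (−sin 11.9°, cos 11.9°) = (-0.20620, 0.97851). Q is at the origin and S lies 62.2 along u from Q, so S = 62.2·u = (60.863, 12.826). Tangency of A1 to both parallel lines with radius 24.0 puts M and J at Q ± 24.0·n: M = (-4.9489, 23.484), J = (4.9489, -23.484). Equal radii place Z and H the same way about S: Z = S + 24.0·n = (55.914, 36.310), H = S − 24.0·n = (65.812, -10.658). Then |QZ| = |Z − Q| = 66.670.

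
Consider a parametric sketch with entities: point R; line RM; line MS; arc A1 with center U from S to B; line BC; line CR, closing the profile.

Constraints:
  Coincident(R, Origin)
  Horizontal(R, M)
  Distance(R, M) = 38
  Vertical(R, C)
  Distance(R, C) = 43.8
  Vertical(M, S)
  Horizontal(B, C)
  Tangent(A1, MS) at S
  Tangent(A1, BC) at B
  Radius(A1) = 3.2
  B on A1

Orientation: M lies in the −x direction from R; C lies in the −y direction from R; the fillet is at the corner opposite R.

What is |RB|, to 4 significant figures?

55.94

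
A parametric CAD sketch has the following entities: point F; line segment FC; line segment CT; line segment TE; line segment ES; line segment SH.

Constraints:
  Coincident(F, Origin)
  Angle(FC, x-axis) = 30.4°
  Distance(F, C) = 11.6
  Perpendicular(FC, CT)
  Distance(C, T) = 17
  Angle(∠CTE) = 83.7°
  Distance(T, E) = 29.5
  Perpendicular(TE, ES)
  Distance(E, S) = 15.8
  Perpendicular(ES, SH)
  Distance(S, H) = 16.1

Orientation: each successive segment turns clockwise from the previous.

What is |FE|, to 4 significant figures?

22.44

F is at the origin; FC runs at 30.4° with length 11.6, so C = (10.01, 5.870). FC is perpendicular to CT, so CT runs at -59.60°; with |CT| = 17.0, T = (18.61, -8.793). ∠CTE = 83.7° gives TE at -155.9° from the x-axis; with |TE| = 29.5, E = (-8.321, -20.84). Then |FE| = |E − F| = 22.44.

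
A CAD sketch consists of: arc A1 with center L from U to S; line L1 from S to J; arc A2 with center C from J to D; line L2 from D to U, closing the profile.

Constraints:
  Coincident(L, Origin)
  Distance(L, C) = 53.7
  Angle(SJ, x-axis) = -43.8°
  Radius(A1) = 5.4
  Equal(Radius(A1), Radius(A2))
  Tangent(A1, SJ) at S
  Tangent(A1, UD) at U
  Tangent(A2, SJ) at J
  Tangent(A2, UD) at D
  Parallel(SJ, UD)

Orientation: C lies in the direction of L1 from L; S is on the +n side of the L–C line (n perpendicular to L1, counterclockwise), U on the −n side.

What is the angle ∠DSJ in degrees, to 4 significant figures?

11.37°

The slot axis is L1's direction at -43.8°, so u = (cos -43.8°, sin -43.8°) = (0.7218, -0.6921) and n = (−sin -43.8°, cos -43.8°) = (0.6921, 0.7218). L is at the origin and C lies 53.7 along u from L, so C = 53.7·u = (38.76, -37.17). Tangency of A1 to both parallel lines with radius 5.4 puts S and U at L ± 5.4·n: S = (3.738, 3.898), U = (-3.738, -3.898). Equal radii place J and D the same way about C: J = C + 5.4·n = (42.50, -33.27), D = C − 5.4·n = (35.02, -41.07). Then cos ∠DSJ = SD·SJ / (|SD||SJ|), giving 11.37°.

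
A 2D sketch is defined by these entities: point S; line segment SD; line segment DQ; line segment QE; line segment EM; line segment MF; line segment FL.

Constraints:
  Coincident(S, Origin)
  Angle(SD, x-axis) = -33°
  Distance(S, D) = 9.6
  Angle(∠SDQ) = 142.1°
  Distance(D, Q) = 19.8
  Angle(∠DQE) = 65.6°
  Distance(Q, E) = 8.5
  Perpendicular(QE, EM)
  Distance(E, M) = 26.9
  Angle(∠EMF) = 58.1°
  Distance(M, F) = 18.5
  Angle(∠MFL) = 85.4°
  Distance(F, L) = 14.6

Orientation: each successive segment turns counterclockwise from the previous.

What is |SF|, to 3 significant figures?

24.5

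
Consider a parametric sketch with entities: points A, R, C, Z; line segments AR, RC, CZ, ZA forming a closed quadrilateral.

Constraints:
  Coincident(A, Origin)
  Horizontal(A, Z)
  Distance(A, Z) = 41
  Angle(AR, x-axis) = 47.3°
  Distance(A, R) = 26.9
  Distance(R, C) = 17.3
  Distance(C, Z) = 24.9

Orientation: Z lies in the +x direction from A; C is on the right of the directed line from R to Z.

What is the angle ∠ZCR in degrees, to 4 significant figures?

89.30°

A is at the origin; AZ is horizontal with |AZ| = 41.0 and Z in +x, so Z = (41.0, 0). AR runs at 47.3° with |AR| = 26.9, so R = (18.24, 19.77). C is determined by |RC| = 17.3 and |CZ| = 24.9 together: it lies at the intersection of circle(R, 17.3) and circle(Z, 24.9). With |RZ| = 30.15, the foot of the radical line on RZ is 9.753 from R and the perpendicular offset is √(17.3² − 9.753²) = 14.29. Taking the right-of-RZ solution: C = (16.23, 2.586).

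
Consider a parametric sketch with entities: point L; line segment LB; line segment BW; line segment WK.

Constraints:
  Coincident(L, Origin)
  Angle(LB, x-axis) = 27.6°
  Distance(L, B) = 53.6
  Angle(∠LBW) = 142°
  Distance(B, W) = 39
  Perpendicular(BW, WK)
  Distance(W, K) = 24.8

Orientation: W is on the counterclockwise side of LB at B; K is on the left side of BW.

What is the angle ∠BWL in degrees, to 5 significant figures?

22.107°

L is at the origin; LB runs at 27.6° with length 53.6, so B = 53.6·(cos 27.6°, sin 27.6°) = (47.501, 24.833). ∠LBW = 142.0°, so BW runs at 27.6° + (180° − 142.0°) = 65.600° from the x-axis; with |BW| = 39.0, W = B + 39.0·(cos 65.600°, sin 65.600°) = (63.612, 60.349). Then cos ∠BWL = WB·WL / (|WB||WL|), giving 22.107°.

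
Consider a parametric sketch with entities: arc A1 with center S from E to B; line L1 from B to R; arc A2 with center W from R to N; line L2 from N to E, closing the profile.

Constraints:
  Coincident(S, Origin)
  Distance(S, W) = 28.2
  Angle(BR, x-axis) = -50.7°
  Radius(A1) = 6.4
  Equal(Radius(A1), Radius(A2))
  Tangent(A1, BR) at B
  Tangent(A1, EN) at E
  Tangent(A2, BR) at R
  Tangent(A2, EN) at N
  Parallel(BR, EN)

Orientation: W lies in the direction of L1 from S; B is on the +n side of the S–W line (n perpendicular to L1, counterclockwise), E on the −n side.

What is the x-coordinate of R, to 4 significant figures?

22.81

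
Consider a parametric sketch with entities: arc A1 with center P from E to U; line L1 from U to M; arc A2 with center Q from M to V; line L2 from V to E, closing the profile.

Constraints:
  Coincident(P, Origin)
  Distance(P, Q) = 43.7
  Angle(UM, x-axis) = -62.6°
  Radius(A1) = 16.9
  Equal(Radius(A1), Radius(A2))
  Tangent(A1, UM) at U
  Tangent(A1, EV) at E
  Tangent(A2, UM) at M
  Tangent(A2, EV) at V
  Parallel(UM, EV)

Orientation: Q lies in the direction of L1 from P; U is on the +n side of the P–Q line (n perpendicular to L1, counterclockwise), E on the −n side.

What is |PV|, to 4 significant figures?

46.85

The slot axis is L1's direction at -62.6°, so u = (cos -62.6°, sin -62.6°) = (0.4602, -0.8878) and n = (−sin -62.6°, cos -62.6°) = (0.8878, 0.4602). P is at the origin and Q lies 43.7 along u from P, so Q = 43.7·u = (20.11, -38.80). Tangency of A1 to both parallel lines with radius 16.9 puts U and E at P ± 16.9·n: U = (15.00, 7.777), E = (-15.00, -7.777). Equal radii place M and V the same way about Q: M = Q + 16.9·n = (35.11, -31.02), V = Q − 16.9·n = (5.107, -46.57). Then |PV| = |V − P| = 46.85.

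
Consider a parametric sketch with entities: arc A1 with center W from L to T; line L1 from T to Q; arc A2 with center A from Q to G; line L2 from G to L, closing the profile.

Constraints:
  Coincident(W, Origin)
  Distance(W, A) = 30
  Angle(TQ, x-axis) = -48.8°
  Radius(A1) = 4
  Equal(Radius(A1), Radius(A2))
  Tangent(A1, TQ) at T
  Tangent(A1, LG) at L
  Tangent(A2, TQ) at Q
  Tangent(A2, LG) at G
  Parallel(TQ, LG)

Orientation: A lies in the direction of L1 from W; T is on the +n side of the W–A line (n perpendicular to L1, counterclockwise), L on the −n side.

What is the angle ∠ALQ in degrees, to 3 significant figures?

7.34°

The slot axis is L1's direction at -48.8°, so u = (cos -48.8°, sin -48.8°) = (0.659, -0.752) and n = (−sin -48.8°, cos -48.8°) = (0.752, 0.659). W is at the origin and A lies 30.0 along u from W, so A = 30.0·u = (19.8, -22.6). Tangency of A1 to both parallel lines with radius 4.0 puts T and L at W ± 4.0·n: T = (3.01, 2.63), L = (-3.01, -2.63). Equal radii place Q and G the same way about A: Q = A + 4.0·n = (22.8, -19.9), G = A − 4.0·n = (16.8, -25.2). Then cos ∠ALQ = LA·LQ / (|LA||LQ|), giving 7.34°.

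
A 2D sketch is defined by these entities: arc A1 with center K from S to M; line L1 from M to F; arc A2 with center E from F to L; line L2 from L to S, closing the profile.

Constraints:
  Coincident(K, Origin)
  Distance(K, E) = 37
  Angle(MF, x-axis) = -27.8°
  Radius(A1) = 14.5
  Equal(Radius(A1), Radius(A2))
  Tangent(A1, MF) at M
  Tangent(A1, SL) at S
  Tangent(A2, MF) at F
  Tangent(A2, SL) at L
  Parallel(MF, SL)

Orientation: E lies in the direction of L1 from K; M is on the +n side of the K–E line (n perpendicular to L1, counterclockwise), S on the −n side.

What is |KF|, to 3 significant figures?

39.7

The slot axis is L1's direction at -27.8°, so u = (cos -27.8°, sin -27.8°) = (0.885, -0.466) and n = (−sin -27.8°, cos -27.8°) = (0.466, 0.885). K is at the origin and E lies 37.0 along u from K, so E = 37.0·u = (32.7, -17.3). Tangency of A1 to both parallel lines with radius 14.5 puts M and S at K ± 14.5·n: M = (6.76, 12.8), S = (-6.76, -12.8). Equal radii place F and L the same way about E: F = E + 14.5·n = (39.5, -4.43), L = E − 14.5·n = (26.0, -30.1). Then |KF| = |F − K| = 39.7.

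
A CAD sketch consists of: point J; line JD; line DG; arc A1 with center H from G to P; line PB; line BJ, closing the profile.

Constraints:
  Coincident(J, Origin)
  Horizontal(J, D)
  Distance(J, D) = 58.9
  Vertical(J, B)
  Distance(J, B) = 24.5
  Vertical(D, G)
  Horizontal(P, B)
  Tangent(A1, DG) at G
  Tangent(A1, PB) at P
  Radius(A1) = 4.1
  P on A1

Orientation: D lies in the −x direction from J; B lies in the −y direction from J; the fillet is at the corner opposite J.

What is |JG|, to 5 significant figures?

62.333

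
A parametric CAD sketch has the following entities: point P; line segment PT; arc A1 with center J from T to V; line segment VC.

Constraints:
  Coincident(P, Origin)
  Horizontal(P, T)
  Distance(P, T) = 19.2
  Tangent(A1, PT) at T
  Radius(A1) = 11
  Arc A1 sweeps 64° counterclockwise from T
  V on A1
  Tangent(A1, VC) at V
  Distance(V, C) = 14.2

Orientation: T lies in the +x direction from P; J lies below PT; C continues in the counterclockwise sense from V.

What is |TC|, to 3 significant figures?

24.9

P is at the origin; P and T share the same y with |PT| = 19.2 and T on the +x side, so T = (19.2, 0.00). A1 meets PT tangentially, so JT is at right angles to PT, so J = T + (0, -11) = (19.2, -11.0). On A1, T sits at bearing 90° from J; a 64° counterclockwise sweep puts V at bearing 154°, so V = J + 11.0·(cos 154°, sin 154°) = (9.31, -6.18). The tangent condition forces JV to be normal to VC, so VC runs along (−sin 154°, cos 154°); with |VC| = 14.2, C = (3.09, -18.9). Then |TC| = |C − T| = 24.9.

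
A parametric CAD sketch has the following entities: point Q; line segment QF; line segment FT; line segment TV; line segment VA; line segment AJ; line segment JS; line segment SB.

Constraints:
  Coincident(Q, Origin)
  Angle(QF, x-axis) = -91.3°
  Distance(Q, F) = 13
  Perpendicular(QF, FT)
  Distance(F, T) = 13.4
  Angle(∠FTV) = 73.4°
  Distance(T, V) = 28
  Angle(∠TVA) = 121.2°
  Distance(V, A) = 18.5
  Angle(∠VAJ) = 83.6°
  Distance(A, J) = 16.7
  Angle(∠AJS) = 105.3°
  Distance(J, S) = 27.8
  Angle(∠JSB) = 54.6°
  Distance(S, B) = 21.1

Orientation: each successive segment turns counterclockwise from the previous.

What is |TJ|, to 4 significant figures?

32.00

Q is at the origin; QF runs at -91.3° with length 13.0, so F = (-0.2949, -13.00). The perpendicularity gives FT at right angles to QF, so FT runs at -1.300°; with |FT| = 13.4, T = (13.10, -13.30). ∠FTV = 73.4° gives TV at 105.3° from the x-axis; with |TV| = 28.0, V = (5.713, 13.71). ∠TVA = 121.2° gives VA at 164.1° from the x-axis; with |VA| = 18.5, A = (-12.08, 18.78). ∠VAJ = 83.6° gives AJ at -99.50° from the x-axis; with |AJ| = 16.7, J = (-14.84, 2.304). Then |TJ| = |J − T| = 32.00.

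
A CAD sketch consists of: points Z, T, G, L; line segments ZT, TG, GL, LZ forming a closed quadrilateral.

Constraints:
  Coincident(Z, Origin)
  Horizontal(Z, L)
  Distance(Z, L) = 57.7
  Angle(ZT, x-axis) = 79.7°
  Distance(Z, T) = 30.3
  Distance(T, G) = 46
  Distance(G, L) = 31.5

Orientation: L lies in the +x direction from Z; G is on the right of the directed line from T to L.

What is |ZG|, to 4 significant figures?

29.77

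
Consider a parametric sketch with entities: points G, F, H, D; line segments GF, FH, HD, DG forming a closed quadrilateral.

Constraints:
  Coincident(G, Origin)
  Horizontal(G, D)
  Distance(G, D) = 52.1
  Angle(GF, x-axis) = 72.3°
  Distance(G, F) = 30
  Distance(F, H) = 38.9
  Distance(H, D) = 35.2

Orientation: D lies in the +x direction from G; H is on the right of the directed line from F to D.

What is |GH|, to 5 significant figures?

20.367

G is at the origin; GD is horizontal with |GD| = 52.1 and D in +x, so D = (52.1, 0). GF runs at 72.3° with |GF| = 30.0, so F = (9.1210, 28.580). H is determined by |FH| = 38.9 and |HD| = 35.2 together: it lies at the intersection of circle(F, 38.9) and circle(D, 35.2). With |FD| = 51.614, the foot of the radical line on FD is 28.463 from F and the perpendicular offset is √(38.9² − 28.463²) = 26.515. Taking the right-of-FD solution: H = (18.140, -9.2602).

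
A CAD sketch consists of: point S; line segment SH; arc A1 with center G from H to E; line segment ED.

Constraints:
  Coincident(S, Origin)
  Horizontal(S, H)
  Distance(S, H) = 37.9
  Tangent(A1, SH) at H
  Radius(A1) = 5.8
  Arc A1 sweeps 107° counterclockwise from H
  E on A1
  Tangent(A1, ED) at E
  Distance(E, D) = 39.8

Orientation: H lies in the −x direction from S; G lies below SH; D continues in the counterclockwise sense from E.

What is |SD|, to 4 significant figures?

55.56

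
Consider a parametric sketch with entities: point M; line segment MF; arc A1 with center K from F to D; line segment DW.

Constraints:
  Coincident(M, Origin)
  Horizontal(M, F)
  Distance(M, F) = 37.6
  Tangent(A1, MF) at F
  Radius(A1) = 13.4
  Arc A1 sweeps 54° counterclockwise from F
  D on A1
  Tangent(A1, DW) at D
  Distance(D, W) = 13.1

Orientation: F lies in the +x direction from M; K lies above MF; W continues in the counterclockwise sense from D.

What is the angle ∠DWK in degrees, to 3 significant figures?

45.6°

On A1, F sits at bearing -90° from K; a 54° counterclockwise sweep puts D at bearing -36°, so D = K + 13.4·(cos -36°, sin -36°) = (48.4, 5.52). A1 meets DW tangentially, so KD is at right angles to DW, so DW runs along (−sin -36°, cos -36°); with |DW| = 13.1, W = (56.1, 16.1). Then cos ∠DWK = WD·WK / (|WD||WK|), giving 45.6°.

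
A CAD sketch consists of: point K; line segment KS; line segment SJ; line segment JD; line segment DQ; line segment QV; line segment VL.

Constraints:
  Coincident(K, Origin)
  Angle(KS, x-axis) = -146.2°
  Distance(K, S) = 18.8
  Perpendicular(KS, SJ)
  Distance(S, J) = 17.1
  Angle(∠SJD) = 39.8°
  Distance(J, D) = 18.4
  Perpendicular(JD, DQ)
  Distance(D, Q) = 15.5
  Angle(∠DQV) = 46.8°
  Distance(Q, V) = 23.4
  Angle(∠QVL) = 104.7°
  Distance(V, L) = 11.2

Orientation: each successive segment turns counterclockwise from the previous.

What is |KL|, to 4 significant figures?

19.72

∠DQV = 46.8° gives QV at -52.80° from the x-axis; with |QV| = 23.4, V = (-5.454, -23.39). ∠QVL = 104.7° gives VL at 22.50° from the x-axis; with |VL| = 11.2, L = (4.893, -19.10). Then |KL| = |L − K| = 19.72.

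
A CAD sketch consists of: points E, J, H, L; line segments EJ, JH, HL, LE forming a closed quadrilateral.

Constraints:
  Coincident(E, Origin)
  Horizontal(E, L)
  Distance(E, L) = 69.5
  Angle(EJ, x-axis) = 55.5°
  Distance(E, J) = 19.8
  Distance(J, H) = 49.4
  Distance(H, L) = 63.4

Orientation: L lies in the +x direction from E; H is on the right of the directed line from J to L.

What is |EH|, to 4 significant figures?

36.30

E is at the origin; EL is horizontal with |EL| = 69.5 and L in +x, so L = (69.5, 0). EJ runs at 55.5° with |EJ| = 19.8, so J = (11.21, 16.32). H is determined by |JH| = 49.4 and |HL| = 63.4 together: it lies at the intersection of circle(J, 49.4) and circle(L, 63.4). With |JL| = 60.53, the foot of the radical line on JL is 17.22 from J and the perpendicular offset is √(49.4² − 17.22²) = 46.30. Taking the right-of-JL solution: H = (15.31, -32.91).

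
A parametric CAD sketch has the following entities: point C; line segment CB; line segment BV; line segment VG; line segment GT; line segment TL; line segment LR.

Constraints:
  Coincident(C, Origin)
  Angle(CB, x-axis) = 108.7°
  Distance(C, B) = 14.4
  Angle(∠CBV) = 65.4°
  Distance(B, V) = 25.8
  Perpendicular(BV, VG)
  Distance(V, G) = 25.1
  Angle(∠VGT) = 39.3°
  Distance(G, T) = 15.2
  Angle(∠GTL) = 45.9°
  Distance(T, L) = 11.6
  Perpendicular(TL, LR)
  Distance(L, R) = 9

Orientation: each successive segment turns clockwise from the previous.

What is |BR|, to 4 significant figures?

35.63

C is at the origin; CB runs at 108.7° with length 14.4, so B = (-4.617, 13.64). ∠CBV = 65.4° gives BV at -5.900° from the x-axis; with |BV| = 25.8, V = (21.05, 10.99). BV ⟂ VG, so VG runs at -95.90°; with |VG| = 25.1, G = (18.47, -13.98). ∠VGT = 39.3° gives GT at 123.4° from the x-axis; with |GT| = 15.2, T = (10.10, -1.290). ∠GTL = 45.9° gives TL at -10.70° from the x-axis; with |TL| = 11.6, L = (21.50, -3.443). TL is perpendicular to LR, so LR runs at -100.7°; with |LR| = 9.0, R = (19.83, -12.29). Then |BR| = |R − B| = 35.63.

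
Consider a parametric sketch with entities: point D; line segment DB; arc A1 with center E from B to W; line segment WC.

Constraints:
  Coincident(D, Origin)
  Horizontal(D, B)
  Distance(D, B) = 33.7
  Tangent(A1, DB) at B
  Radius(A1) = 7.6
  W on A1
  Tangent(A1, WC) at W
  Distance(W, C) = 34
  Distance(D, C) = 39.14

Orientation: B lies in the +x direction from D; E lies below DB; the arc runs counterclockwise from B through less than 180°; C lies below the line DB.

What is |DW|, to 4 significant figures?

27.06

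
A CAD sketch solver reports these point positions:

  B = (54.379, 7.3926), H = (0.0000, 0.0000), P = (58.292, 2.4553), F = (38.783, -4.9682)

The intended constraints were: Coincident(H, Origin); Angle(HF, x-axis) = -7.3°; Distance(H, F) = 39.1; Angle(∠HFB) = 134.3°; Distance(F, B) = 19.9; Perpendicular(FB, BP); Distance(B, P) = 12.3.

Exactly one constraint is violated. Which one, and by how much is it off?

Distance(B, P) = 12.3 — off by 6.00.

H = (0.00, 0.00) ✓; HF at -7.300° ✓; |HF| = 39.10 ✓; ∠HFB = 134.3° ✓; |FB| = 19.90 ✓; ∠(FB, BP) = 90.00° ✓; |BP| = 6.300 ✗.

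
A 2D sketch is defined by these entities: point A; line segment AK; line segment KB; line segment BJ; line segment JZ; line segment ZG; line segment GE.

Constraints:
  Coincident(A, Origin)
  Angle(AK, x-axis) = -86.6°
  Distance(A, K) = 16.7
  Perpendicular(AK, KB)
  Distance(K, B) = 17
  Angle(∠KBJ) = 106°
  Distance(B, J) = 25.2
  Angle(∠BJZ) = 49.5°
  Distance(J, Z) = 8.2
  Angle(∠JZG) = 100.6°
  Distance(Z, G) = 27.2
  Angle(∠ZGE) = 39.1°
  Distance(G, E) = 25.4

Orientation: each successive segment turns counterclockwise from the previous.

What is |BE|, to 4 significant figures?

24.21

A is at the origin; AK runs at -86.6° with length 16.7, so K = (0.9904, -16.67). AK ⟂ KB, so KB runs at 3.400°; with |KB| = 17.0, B = (17.96, -15.66). ∠KBJ = 106.0° gives BJ at 77.40° from the x-axis; with |BJ| = 25.2, J = (23.46, 8.931). ∠BJZ = 49.5° gives JZ at -152.1° from the x-axis; with |JZ| = 8.2, Z = (16.21, 5.094). ∠JZG = 100.6° gives ZG at -72.70° from the x-axis; with |ZG| = 27.2, G = (24.30, -20.88). ∠ZGE = 39.1° gives GE at 68.20° from the x-axis; with |GE| = 25.4, E = (33.73, 2.708). Then |BE| = |E − B| = 24.21.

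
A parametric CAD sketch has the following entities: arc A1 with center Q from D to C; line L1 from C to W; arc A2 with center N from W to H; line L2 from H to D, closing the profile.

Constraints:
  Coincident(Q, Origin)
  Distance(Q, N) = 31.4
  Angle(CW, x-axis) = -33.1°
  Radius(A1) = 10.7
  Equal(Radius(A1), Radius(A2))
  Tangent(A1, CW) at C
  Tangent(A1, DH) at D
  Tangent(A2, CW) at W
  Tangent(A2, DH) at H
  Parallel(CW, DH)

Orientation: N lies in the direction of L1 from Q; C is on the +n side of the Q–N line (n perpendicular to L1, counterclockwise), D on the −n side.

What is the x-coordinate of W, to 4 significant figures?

32.15

Tangency of A1 to both parallel lines with radius 10.7 puts C and D at Q ± 10.7·n: C = (5.843, 8.964), D = (-5.843, -8.964). Equal radii place W and H the same way about N: W = N + 10.7·n = (32.15, -8.184), H = N − 10.7·n = (20.46, -26.11). So W.x = 32.15.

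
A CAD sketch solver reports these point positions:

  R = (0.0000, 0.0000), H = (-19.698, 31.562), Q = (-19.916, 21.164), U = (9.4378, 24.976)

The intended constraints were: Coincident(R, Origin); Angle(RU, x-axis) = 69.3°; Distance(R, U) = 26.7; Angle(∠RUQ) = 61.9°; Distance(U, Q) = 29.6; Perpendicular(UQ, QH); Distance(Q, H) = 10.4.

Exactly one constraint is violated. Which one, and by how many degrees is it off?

Perpendicular(UQ, QH) — off by 8.60°.

R = (0.00, 0.00) ✓; RU at 69.30° ✓; |RU| = 26.70 ✓; ∠RUQ = 61.90° ✓; |UQ| = 29.60 ✓; ∠(UQ, QH) = 98.60° ✗; |QH| = 10.40 ✓.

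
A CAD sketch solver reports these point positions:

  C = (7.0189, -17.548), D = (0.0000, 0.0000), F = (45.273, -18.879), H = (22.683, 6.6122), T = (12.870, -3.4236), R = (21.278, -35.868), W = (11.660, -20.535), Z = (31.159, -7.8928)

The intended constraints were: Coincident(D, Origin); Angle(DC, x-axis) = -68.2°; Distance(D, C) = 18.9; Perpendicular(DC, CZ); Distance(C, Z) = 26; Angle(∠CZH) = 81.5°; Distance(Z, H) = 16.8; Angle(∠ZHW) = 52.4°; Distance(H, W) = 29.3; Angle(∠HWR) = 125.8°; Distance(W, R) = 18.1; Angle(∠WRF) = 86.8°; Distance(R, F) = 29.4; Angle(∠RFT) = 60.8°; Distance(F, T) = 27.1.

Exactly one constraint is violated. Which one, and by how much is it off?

Distance(F, T) = 27.1 — off by 8.80.

D = (0.00, 0.00) ✓; DC at -68.20° ✓; |DC| = 18.90 ✓; ∠(DC, CZ) = 90.00° ✓; |CZ| = 26.00 ✓; ∠CZH = 81.50° ✓; |ZH| = 16.80 ✓; ∠ZHW = 52.40° ✓; |HW| = 29.30 ✓; ∠HWR = 125.8° ✓; |WR| = 18.10 ✓; ∠WRF = 86.80° ✓; |RF| = 29.40 ✓; ∠RFT = 60.80° ✓; |FT| = 35.90 ✗.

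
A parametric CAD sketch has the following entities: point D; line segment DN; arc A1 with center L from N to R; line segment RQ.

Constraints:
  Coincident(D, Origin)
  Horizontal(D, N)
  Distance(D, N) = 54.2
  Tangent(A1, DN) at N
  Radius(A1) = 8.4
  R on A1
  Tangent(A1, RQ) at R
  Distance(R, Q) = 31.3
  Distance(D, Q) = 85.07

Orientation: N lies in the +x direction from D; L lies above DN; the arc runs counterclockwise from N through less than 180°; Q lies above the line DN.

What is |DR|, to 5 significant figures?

60.753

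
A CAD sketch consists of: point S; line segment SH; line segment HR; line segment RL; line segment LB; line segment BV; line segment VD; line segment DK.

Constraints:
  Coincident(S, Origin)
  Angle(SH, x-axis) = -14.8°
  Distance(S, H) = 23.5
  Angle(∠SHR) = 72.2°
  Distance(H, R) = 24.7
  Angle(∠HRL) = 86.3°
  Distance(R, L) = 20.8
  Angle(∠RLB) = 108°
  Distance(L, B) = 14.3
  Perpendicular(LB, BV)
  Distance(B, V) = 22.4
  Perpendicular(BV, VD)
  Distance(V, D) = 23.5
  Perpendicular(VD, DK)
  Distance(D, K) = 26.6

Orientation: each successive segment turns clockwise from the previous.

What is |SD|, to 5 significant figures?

32.212

S is at the origin; SH runs at -14.8° with length 23.5, so H = (22.720, -6.0030). ∠SHR = 72.2° gives HR at -122.60° from the x-axis; with |HR| = 24.7, R = (9.4127, -26.812). ∠HRL = 86.3° gives RL at 143.70° from the x-axis; with |RL| = 20.8, L = (-7.3506, -14.498). ∠RLB = 108.0° gives LB at 71.700° from the x-axis; with |LB| = 14.3, B = (-2.8605, -0.92089). LB ⟂ BV, so BV runs at -18.300°; with |BV| = 22.4, V = (18.407, -7.9543). BV ⟂ VD, so VD runs at -108.30°; with |VD| = 23.5, D = (11.028, -30.266). Then |SD| = |D − S| = 32.212.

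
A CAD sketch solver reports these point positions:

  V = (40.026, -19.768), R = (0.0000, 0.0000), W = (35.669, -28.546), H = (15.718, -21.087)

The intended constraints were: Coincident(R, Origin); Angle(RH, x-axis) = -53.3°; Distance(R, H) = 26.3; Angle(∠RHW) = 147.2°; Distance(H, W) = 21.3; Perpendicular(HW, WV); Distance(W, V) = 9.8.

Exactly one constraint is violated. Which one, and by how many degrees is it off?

Perpendicular(HW, WV) — off by 5.90°.

R = (0.00, 0.00) ✓; RH at -53.30° ✓; |RH| = 26.30 ✓; ∠RHW = 147.2° ✓; |HW| = 21.30 ✓; ∠(HW, WV) = 84.10° ✗; |WV| = 9.800 ✓.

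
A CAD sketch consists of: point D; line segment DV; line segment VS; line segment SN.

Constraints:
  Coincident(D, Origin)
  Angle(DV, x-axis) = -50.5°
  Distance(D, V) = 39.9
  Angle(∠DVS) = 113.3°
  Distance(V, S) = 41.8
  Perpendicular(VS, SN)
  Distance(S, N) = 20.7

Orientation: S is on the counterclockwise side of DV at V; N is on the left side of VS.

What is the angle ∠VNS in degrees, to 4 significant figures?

63.65°

∠DVS = 113.3°, so VS runs at -50.5° + (180° − 113.3°) = 16.20° from the x-axis; with |VS| = 41.8, S = V + 41.8·(cos 16.20°, sin 16.20°) = (65.52, -19.13). VS is perpendicular to SN; with |SN| = 20.7 on the left of VS, N = S + 20.7·(-0.2790, 0.9603) = (59.74, 0.7521). Then cos ∠VNS = NV·NS / (|NV||NS|), giving 63.65°.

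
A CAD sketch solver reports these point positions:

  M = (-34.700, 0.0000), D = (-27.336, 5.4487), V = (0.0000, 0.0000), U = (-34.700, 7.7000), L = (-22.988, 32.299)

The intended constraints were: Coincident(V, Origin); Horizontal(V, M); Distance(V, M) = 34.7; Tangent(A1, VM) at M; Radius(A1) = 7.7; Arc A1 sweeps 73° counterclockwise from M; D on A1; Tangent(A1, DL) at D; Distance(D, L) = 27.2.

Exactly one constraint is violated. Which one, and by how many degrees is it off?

Tangent(A1, DL) at D — off by 7.80°.

V = (0.00, 0.00) ✓; V.y = 0.00, M.y = 0.00 ✓; |VM| = 34.70 ✓; ∠(UM, MV) = 90.00° ✓; |UM| = 7.700 ✓; bearing(U→D) − bearing(U→M) = 73.00° ✓; |UD| = 7.700 ✓; ∠(UD, DL) = 82.20° ✗; |DL| = 27.20 ✓.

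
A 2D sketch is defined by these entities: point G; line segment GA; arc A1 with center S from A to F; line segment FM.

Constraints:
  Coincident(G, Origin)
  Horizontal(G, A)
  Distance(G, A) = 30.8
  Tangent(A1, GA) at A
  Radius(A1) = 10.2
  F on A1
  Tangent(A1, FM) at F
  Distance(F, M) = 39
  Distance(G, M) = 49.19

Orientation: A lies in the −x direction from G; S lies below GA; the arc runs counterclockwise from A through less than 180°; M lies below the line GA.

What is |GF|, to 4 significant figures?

42.16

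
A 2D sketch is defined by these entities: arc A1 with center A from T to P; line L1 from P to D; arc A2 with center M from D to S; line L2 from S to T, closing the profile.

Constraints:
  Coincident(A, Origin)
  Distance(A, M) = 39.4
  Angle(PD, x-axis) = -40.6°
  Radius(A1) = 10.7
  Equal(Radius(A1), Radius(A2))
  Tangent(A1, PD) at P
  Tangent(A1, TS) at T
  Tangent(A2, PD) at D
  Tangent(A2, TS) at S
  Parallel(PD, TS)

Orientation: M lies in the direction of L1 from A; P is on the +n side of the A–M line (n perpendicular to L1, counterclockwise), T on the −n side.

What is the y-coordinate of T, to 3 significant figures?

-8.12

A is at the origin and M lies 39.4 along u from A, so M = 39.4·u = (29.9, -25.6). Tangency of A1 to both parallel lines with radius 10.7 puts P and T at A ± 10.7·n: P = (6.96, 8.12), T = (-6.96, -8.12). So T.y = -8.12.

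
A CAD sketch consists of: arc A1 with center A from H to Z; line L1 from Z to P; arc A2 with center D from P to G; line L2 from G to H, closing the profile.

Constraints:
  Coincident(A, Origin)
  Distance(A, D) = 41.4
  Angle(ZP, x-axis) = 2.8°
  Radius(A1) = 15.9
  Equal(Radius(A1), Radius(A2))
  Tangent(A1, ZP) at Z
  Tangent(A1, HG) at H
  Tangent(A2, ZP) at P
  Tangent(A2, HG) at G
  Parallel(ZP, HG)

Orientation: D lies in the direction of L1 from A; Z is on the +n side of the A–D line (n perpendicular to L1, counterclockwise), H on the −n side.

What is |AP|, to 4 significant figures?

44.35

Tangency of A1 to both parallel lines with radius 15.9 puts Z and H at A ± 15.9·n: Z = (-0.7767, 15.88), H = (0.7767, -15.88). Equal radii place P and G the same way about D: P = D + 15.9·n = (40.57, 17.90), G = D − 15.9·n = (42.13, -13.86). Then |AP| = |P − A| = 44.35.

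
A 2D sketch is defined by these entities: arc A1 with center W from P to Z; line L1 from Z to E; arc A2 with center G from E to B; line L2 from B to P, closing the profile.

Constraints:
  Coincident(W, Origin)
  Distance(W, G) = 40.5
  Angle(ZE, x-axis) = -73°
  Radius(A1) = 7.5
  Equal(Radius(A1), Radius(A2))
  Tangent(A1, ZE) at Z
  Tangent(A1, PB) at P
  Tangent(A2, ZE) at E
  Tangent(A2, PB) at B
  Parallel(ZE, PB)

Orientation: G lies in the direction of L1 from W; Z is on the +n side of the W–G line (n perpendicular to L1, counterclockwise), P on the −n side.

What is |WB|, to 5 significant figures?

41.189

Tangency of A1 to both parallel lines with radius 7.5 puts Z and P at W ± 7.5·n: Z = (7.1723, 2.1928), P = (-7.1723, -2.1928). Equal radii place E and B the same way about G: E = G + 7.5·n = (19.013, -36.538), B = G − 7.5·n = (4.6688, -40.923). Then |WB| = |B − W| = 41.189.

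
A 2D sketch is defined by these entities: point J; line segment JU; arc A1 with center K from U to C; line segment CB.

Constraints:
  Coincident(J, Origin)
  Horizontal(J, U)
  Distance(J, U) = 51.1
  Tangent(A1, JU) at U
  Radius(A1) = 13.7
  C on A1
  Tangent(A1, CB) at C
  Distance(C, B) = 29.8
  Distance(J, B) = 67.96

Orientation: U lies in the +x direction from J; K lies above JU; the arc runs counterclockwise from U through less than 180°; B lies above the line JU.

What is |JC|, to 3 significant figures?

66.4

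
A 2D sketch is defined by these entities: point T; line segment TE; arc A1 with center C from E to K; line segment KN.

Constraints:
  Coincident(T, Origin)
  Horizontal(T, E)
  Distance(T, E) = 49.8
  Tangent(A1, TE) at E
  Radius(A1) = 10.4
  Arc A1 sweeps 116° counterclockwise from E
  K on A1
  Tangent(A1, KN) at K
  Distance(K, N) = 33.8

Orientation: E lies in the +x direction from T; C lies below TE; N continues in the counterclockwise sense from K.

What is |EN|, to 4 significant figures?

45.67

On A1, E sits at bearing 90° from C; a 116° counterclockwise sweep puts K at bearing 206°, so K = C + 10.4·(cos 206°, sin 206°) = (40.45, -14.96). A1 meets KN tangentially, so CK is at right angles to KN, so KN runs along (−sin 206°, cos 206°); with |KN| = 33.8, N = (55.27, -45.34). Then |EN| = |N − E| = 45.67.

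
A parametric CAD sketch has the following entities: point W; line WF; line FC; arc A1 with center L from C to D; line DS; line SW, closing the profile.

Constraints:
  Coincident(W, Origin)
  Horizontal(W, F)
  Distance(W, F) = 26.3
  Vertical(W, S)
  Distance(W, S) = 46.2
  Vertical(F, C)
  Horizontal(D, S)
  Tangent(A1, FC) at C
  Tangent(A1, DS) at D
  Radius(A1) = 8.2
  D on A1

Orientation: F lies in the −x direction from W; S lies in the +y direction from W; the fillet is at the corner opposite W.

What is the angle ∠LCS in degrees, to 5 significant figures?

17.317°

W is at the origin; W and F share the same y with |WF| = 26.3 and F on the −x side, so F = (-26.300, 0.0000). W and S share the same x with |WS| = 46.2 and S on the +y side, so S = (0.0000, 46.200). The virtual corner opposite W is at (-26.300, 46.200). Tangency of A1 to FC means the radius LC is perpendicular to FC and the tangent condition forces LD to be normal to DS, with radius 8.2, so the center L sits 8.2 in from both sides at L = (-18.100, 38.000). That places the tangent points at C = (-26.300, 38.000) on FC and D = (-18.100, 46.200) on DS. Then cos ∠LCS = CL·CS / (|CL||CS|), giving 17.317°.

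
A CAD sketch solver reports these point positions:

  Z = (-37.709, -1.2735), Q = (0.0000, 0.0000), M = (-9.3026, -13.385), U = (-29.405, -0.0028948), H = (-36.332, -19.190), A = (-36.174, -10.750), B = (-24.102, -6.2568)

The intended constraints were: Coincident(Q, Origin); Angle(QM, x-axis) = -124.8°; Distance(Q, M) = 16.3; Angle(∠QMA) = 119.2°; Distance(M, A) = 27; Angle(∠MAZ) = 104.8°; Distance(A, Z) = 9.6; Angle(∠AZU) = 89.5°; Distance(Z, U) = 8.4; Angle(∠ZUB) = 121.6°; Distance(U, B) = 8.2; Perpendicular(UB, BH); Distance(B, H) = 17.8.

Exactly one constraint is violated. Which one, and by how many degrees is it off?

Perpendicular(UB, BH) — off by 6.30°.

Q = (0.00, 0.00) ✓; QM at -124.8° ✓; |QM| = 16.30 ✓; ∠QMA = 119.2° ✓; |MA| = 27.00 ✓; ∠MAZ = 104.8° ✓; |AZ| = 9.600 ✓; ∠AZU = 89.50° ✓; |ZU| = 8.401 ✓; ∠ZUB = 121.6° ✓; |UB| = 8.200 ✓; ∠(UB, BH) = 83.70° ✗; |BH| = 17.80 ✓.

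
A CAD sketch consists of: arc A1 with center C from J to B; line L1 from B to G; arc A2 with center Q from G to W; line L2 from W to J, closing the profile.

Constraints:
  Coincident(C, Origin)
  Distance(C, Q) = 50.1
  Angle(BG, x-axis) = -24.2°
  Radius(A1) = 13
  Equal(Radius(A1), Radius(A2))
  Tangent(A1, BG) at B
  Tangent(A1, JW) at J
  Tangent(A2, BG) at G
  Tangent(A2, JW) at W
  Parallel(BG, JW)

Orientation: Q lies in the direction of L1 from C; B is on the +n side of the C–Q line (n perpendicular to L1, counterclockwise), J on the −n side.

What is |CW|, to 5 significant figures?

51.759

Tangency of A1 to both parallel lines with radius 13.0 puts B and J at C ± 13.0·n: B = (5.3290, 11.858), J = (-5.3290, -11.858). Equal radii place G and W the same way about Q: G = Q + 13.0·n = (51.026, -8.6796), W = Q − 13.0·n = (40.368, -32.395). Then |CW| = |W − C| = 51.759.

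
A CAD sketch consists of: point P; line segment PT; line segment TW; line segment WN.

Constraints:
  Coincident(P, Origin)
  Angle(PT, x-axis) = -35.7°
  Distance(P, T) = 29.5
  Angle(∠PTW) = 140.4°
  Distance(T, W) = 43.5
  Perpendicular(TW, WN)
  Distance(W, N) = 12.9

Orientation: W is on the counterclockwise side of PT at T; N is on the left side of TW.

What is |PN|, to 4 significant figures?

66.49

P is at the origin; PT runs at -35.7° with length 29.5, so T = 29.5·(cos -35.7°, sin -35.7°) = (23.96, -17.21). ∠PTW = 140.4°, so TW runs at -35.7° + (180° − 140.4°) = 3.900° from the x-axis; with |TW| = 43.5, W = T + 43.5·(cos 3.900°, sin 3.900°) = (67.36, -14.26). TW is perpendicular to WN; with |WN| = 12.9 on the left of TW, N = W + 12.9·(-0.06802, 0.9977) = (66.48, -1.386). Then |PN| = |N − P| = 66.49.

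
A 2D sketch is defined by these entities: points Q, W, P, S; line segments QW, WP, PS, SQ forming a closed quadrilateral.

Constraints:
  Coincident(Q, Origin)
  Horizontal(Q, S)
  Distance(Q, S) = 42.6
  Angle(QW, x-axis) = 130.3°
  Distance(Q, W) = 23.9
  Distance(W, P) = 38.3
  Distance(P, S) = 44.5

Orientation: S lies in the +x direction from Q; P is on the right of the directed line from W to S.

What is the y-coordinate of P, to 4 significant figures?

-16.27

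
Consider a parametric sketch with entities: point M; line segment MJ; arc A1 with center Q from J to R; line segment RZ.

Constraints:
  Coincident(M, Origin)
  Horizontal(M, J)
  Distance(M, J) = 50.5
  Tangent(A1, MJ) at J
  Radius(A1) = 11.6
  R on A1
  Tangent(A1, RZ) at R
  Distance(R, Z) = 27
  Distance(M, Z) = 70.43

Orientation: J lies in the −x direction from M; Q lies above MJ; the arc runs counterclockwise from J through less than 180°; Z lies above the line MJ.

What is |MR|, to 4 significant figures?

45.40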